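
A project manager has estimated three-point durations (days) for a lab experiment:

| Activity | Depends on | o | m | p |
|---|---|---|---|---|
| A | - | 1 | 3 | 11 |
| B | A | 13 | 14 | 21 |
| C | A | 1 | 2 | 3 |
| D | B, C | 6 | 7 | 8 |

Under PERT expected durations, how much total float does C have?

te_A = (1 + 4·3 + 11)/6 = 24/6 = 4
te_B = (13 + 4·14 + 21)/6 = 90/6 = 15
te_C = (1 + 4·2 + 3)/6 = 12/6 = 2
te_D = (6 + 4·7 + 8)/6 = 42/6 = 7

Forward pass:
ES_A = 0; EF_A = 4
ES_B = 4; EF_B = 4+15 = 19
ES_C = 4; EF_C = 4+2 = 6
ES_D = max(EF_B=19, EF_C=6) = 19; EF_D = 19+7 = 26
Expected project duration μ = 26 days. Critical path: A → B → D.

Backward pass:
LF_D = 26; LS_D = 26−7 = 19
LF_C = LS_D = 19; LS_C = 19−2 = 17
LF_B = LS_D = 19; LS_B = 19−15 = 4
LF_A = min(LS_B=4, LS_C=17) = 4; LS_A = 4−4 = 0
Slack_C = LS_C − ES_C = 17 − 4 = 13

13 days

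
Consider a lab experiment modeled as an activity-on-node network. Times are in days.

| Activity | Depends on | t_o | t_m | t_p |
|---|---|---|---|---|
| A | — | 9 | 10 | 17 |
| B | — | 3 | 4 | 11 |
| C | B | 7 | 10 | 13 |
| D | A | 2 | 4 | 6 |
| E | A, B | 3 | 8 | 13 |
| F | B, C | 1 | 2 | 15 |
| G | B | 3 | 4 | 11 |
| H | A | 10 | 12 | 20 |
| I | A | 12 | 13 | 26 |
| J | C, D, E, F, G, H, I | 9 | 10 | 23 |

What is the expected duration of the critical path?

te_A = (9 + 4·10 + 17)/6 = 66/6 = 11
te_B = (3 + 4·4 + 11)/6 = 30/6 = 5
te_C = (7 + 4·10 + 13)/6 = 60/6 = 10
te_D = (2 + 4·4 + 6)/6 = 24/6 = 4
te_E = (3 + 4·8 + 13)/6 = 48/6 = 8
te_F = (1 + 4·2 + 15)/6 = 24/6 = 4
te_G = (3 + 4·4 + 11)/6 = 30/6 = 5
te_H = (10 + 4·12 + 20)/6 = 78/6 = 13
te_I = (12 + 4·13 + 26)/6 = 90/6 = 15
te_J = (9 + 4·10 + 23)/6 = 72/6 = 12

Forward pass:
ES_A = 0; EF_A = 11
ES_B = 0; EF_B = 5
ES_C = 5; EF_C = 5+10 = 15
ES_D = 11; EF_D = 11+4 = 15
ES_E = max(EF_A=11, EF_B=5) = 11; EF_E = 11+8 = 19
ES_F = max(EF_B=5, EF_C=15) = 15; EF_F = 15+4 = 19
ES_G = 5; EF_G = 5+5 = 10
ES_H = 11; EF_H = 11+13 = 24
ES_I = 11; EF_I = 11+15 = 26
ES_J = max(EF_C=15, EF_D=15, EF_E=19, EF_F=19, EF_G=10, EF_H=24, EF_I=26) = 26; EF_J = 26+12 = 38
Expected project duration μ = 38 days. Critical path: A → I → J.

38 days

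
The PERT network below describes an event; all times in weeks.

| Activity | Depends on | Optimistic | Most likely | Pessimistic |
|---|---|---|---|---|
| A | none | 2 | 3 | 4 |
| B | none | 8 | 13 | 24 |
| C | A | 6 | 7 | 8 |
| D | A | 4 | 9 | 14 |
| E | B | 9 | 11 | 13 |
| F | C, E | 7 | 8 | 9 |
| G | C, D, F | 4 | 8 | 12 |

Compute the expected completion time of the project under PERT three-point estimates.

te_A = (2 + 4·3 + 4)/6 = 18/6 = 3
te_B = (8 + 4·13 + 24)/6 = 84/6 = 14
te_C = (6 + 4·7 + 8)/6 = 42/6 = 7
te_D = (4 + 4·9 + 14)/6 = 54/6 = 9
te_E = (9 + 4·11 + 13)/6 = 66/6 = 11
te_F = (7 + 4·8 + 9)/6 = 48/6 = 8
te_G = (4 + 4·8 + 12)/6 = 48/6 = 8

Forward pass:
ES_A = 0; EF_A = 3
ES_B = 0; EF_B = 14
ES_C = 3; EF_C = 3+7 = 10
ES_D = 3; EF_D = 3+9 = 12
ES_E = 14; EF_E = 14+11 = 25
ES_F = max(EF_C=10, EF_E=25) = 25; EF_F = 25+8 = 33
ES_G = max(EF_C=10, EF_D=12, EF_F=33) = 33; EF_G = 33+8 = 41
Expected project duration μ = 41 weeks. Critical path: B → E → F → G.

41 weeks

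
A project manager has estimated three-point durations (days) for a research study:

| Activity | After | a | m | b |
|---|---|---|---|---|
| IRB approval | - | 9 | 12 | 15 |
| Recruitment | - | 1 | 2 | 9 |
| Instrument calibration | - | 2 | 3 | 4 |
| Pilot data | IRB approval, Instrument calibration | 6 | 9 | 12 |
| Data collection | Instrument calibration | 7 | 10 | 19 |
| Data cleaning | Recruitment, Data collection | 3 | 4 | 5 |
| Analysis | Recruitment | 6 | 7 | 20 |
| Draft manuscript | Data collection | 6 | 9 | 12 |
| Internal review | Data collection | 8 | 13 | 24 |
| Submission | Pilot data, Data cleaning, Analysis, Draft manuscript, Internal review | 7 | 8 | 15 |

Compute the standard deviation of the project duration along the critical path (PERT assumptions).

te_IRB approval = (9 + 4·12 + 15)/6 = 72/6 = 12; σ²_IRB approval = ((15−9)/6)² = 1.000
te_Recruitment = (1 + 4·2 + 9)/6 = 18/6 = 3; σ²_Recruitment = ((9−1)/6)² = 1.778
te_Instrument calibration = (2 + 4·3 + 4)/6 = 18/6 = 3; σ²_Instrument calibration = ((4−2)/6)² = 0.111
te_Pilot data = (6 + 4·9 + 12)/6 = 54/6 = 9; σ²_Pilot data = ((12−6)/6)² = 1.000
te_Data collection = (7 + 4·10 + 19)/6 = 66/6 = 11; σ²_Data collection = ((19−7)/6)² = 4.000
te_Data cleaning = (3 + 4·4 + 5)/6 = 24/6 = 4; σ²_Data cleaning = ((5−3)/6)² = 0.111
te_Analysis = (6 + 4·7 + 20)/6 = 54/6 = 9; σ²_Analysis = ((20−6)/6)² = 5.444
te_Draft manuscript = (6 + 4·9 + 12)/6 = 54/6 = 9; σ²_Draft manuscript = ((12−6)/6)² = 1.000
te_Internal review = (8 + 4·13 + 24)/6 = 84/6 = 14; σ²_Internal review = ((24−8)/6)² = 7.111
te_Submission = (7 + 4·8 + 15)/6 = 54/6 = 9; σ²_Submission = ((15−7)/6)² = 1.778

Forward pass:
ES_IRB approval = 0; EF_IRB approval = 12
ES_Recruitment = 0; EF_Recruitment = 3
ES_Instrument calibration = 0; EF_Instrument calibration = 3
ES_Pilot data = max(EF_IRB approval=12, EF_Instrument calibration=3) = 12; EF_Pilot data = 12+9 = 21
ES_Data collection = 3; EF_Data collection = 3+11 = 14
ES_Data cleaning = max(EF_Recruitment=3, EF_Data collection=14) = 14; EF_Data cleaning = 14+4 = 18
ES_Analysis = 3; EF_Analysis = 3+9 = 12
ES_Draft manuscript = 14; EF_Draft manuscript = 14+9 = 23
ES_Internal review = 14; EF_Internal review = 14+14 = 28
ES_Submission = max(EF_Pilot data=21, EF_Data cleaning=18, EF_Analysis=12, EF_Draft manuscript=23, EF_Internal review=28) = 28; EF_Submission = 28+9 = 37
Expected project duration μ = 37 days. Critical path: Instrument calibration → Data collection → Internal review → Submission.

Variance along critical path = 0.111 + 4.000 + 7.111 + 1.778 = 13.000
σ = √13.000 = 3.606 days

3.61 days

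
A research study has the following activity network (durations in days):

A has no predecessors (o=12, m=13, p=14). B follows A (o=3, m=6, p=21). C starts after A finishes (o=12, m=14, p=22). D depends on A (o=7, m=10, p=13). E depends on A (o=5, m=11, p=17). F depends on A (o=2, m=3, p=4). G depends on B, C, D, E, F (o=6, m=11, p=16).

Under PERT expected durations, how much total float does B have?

te_A = (12 + 4·13 + 14)/6 = 78/6 = 13
te_B = (3 + 4·6 + 21)/6 = 48/6 = 8
te_C = (12 + 4·14 + 22)/6 = 90/6 = 15
te_D = (7 + 4·10 + 13)/6 = 60/6 = 10
te_E = (5 + 4·11 + 17)/6 = 66/6 = 11
te_F = (2 + 4·3 + 4)/6 = 18/6 = 3
te_G = (6 + 4·11 + 16)/6 = 66/6 = 11

Forward pass:
ES_A = 0; EF_A = 13
ES_B = 13; EF_B = 13+8 = 21
ES_C = 13; EF_C = 13+15 = 28
ES_D = 13; EF_D = 13+10 = 23
ES_E = 13; EF_E = 13+11 = 24
ES_F = 13; EF_F = 13+3 = 16
ES_G = max(EF_B=21, EF_C=28, EF_D=23, EF_E=24, EF_F=16) = 28; EF_G = 28+11 = 39
Expected project duration μ = 39 days. Critical path: A → C → G.

Backward pass:
LF_G = 39; LS_G = 39−11 = 28
LF_F = LS_G = 28; LS_F = 28−3 = 25
LF_E = LS_G = 28; LS_E = 28−11 = 17
LF_D = LS_G = 28; LS_D = 28−10 = 18
LF_C = LS_G = 28; LS_C = 28−15 = 13
LF_B = LS_G = 28; LS_B = 28−8 = 20
LF_A = min(LS_B=20, LS_C=13, LS_D=18, LS_E=17, LS_F=25) = 13; LS_A = 13−13 = 0
Slack_B = LS_B − ES_B = 20 − 13 = 7

7 days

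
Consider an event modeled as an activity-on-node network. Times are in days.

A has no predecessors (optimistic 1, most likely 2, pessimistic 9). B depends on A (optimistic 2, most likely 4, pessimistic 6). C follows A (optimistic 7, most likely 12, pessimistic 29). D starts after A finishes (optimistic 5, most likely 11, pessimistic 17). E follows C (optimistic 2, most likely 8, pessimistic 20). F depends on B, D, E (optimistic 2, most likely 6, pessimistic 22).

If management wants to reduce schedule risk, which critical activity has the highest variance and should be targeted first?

C

te_A = (1 + 4·2 + 9)/6 = 18/6 = 3; σ²_A = ((9−1)/6)² = 1.778
te_B = (2 + 4·4 + 6)/6 = 24/6 = 4; σ²_B = ((6−2)/6)² = 0.444
te_C = (7 + 4·12 + 29)/6 = 84/6 = 14; σ²_C = ((29−7)/6)² = 13.444
te_D = (5 + 4·11 + 17)/6 = 66/6 = 11; σ²_D = ((17−5)/6)² = 4.000
te_E = (2 + 4·8 + 20)/6 = 54/6 = 9; σ²_E = ((20−2)/6)² = 9.000
te_F = (2 + 4·6 + 22)/6 = 48/6 = 8; σ²_F = ((22−2)/6)² = 11.111

Forward pass:
ES_A = 0; EF_A = 3
ES_B = 3; EF_B = 3+4 = 7
ES_C = 3; EF_C = 3+14 = 17
ES_D = 3; EF_D = 3+11 = 14
ES_E = 17; EF_E = 17+9 = 26
ES_F = max(EF_B=7, EF_D=14, EF_E=26) = 26; EF_F = 26+8 = 34
Expected project duration μ = 34 days. Critical path: A → C → E → F.

Variances on critical path: σ²_A=1.778, σ²_C=13.444, σ²_E=9.000, σ²_F=11.111.
Largest is σ²_C = 13.444.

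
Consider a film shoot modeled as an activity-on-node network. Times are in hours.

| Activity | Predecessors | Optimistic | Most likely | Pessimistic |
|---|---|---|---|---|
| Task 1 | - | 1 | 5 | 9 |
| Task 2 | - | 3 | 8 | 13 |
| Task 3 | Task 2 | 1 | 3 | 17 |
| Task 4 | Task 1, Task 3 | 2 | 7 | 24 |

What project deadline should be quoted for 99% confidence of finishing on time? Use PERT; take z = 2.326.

te_Task 1 = (1 + 4·5 + 9)/6 = 30/6 = 5; σ²_Task 1 = ((9−1)/6)² = 1.778
te_Task 2 = (3 + 4·8 + 13)/6 = 48/6 = 8; σ²_Task 2 = ((13−3)/6)² = 2.778
te_Task 3 = (1 + 4·3 + 17)/6 = 30/6 = 5; σ²_Task 3 = ((17−1)/6)² = 7.111
te_Task 4 = (2 + 4·7 + 24)/6 = 54/6 = 9; σ²_Task 4 = ((24−2)/6)² = 13.444

Forward pass:
ES_Task 1 = 0; EF_Task 1 = 5
ES_Task 2 = 0; EF_Task 2 = 8
ES_Task 3 = 8; EF_Task 3 = 8+5 = 13
ES_Task 4 = max(EF_Task 1=5, EF_Task 3=13) = 13; EF_Task 4 = 13+9 = 22
Expected project duration μ = 22 hours. Critical path: Task 2 → Task 3 → Task 4.

Variance along critical path = 2.778 + 7.111 + 13.444 = 23.333; σ = 4.830 hours.
D = μ + z·σ = 22 + 2.326·4.830 = 33.2 hours

33.2 hours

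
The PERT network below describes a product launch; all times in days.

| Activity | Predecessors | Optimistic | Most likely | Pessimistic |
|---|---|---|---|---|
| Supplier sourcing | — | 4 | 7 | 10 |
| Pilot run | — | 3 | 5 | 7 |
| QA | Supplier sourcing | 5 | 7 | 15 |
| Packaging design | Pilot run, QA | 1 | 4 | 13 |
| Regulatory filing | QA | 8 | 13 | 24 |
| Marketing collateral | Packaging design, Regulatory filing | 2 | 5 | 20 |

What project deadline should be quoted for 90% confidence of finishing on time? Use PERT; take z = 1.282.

41.7 days

te_Supplier sourcing = (4 + 4·7 + 10)/6 = 42/6 = 7; σ²_Supplier sourcing = ((10−4)/6)² = 1.000
te_Pilot run = (3 + 4·5 + 7)/6 = 30/6 = 5; σ²_Pilot run = ((7−3)/6)² = 0.444
te_QA = (5 + 4·7 + 15)/6 = 48/6 = 8; σ²_QA = ((15−5)/6)² = 2.778
te_Packaging design = (1 + 4·4 + 13)/6 = 30/6 = 5; σ²_Packaging design = ((13−1)/6)² = 4.000
te_Regulatory filing = (8 + 4·13 + 24)/6 = 84/6 = 14; σ²_Regulatory filing = ((24−8)/6)² = 7.111
te_Marketing collateral = (2 + 4·5 + 20)/6 = 42/6 = 7; σ²_Marketing collateral = ((20−2)/6)² = 9.000

Forward pass:
ES_Supplier sourcing = 0; EF_Supplier sourcing = 7
ES_Pilot run = 0; EF_Pilot run = 5
ES_QA = 7; EF_QA = 7+8 = 15
ES_Packaging design = max(EF_Pilot run=5, EF_QA=15) = 15; EF_Packaging design = 15+5 = 20
ES_Regulatory filing = 15; EF_Regulatory filing = 15+14 = 29
ES_Marketing collateral = max(EF_Packaging design=20, EF_Regulatory filing=29) = 29; EF_Marketing collateral = 29+7 = 36
Expected project duration μ = 36 days. Critical path: Supplier sourcing → QA → Regulatory filing → Marketing collateral.

Variance along critical path = 1.000 + 2.778 + 7.111 + 9.000 = 19.889; σ = 4.460 days.
D = μ + z·σ = 36 + 1.282·4.460 = 41.7 days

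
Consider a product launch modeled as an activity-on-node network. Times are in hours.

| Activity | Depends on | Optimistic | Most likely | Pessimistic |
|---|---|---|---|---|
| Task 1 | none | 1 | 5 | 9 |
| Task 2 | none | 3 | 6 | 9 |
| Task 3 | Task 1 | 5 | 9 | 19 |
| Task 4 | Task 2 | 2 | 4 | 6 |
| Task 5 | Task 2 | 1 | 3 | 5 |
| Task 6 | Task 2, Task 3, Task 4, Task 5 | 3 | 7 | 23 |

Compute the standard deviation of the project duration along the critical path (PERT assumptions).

te_Task 1 = (1 + 4·5 + 9)/6 = 30/6 = 5; σ²_Task 1 = ((9−1)/6)² = 1.778
te_Task 2 = (3 + 4·6 + 9)/6 = 36/6 = 6; σ²_Task 2 = ((9−3)/6)² = 1.000
te_Task 3 = (5 + 4·9 + 19)/6 = 60/6 = 10; σ²_Task 3 = ((19−5)/6)² = 5.444
te_Task 4 = (2 + 4·4 + 6)/6 = 24/6 = 4; σ²_Task 4 = ((6−2)/6)² = 0.444
te_Task 5 = (1 + 4·3 + 5)/6 = 18/6 = 3; σ²_Task 5 = ((5−1)/6)² = 0.444
te_Task 6 = (3 + 4·7 + 23)/6 = 54/6 = 9; σ²_Task 6 = ((23−3)/6)² = 11.111

Forward pass:
ES_Task 1 = 0; EF_Task 1 = 5
ES_Task 2 = 0; EF_Task 2 = 6
ES_Task 3 = 5; EF_Task 3 = 5+10 = 15
ES_Task 4 = 6; EF_Task 4 = 6+4 = 10
ES_Task 5 = 6; EF_Task 5 = 6+3 = 9
ES_Task 6 = max(EF_Task 2=6, EF_Task 3=15, EF_Task 4=10, EF_Task 5=9) = 15; EF_Task 6 = 15+9 = 24
Expected project duration μ = 24 hours. Critical path: Task 1 → Task 3 → Task 6.

Variance along critical path = 1.778 + 5.444 + 11.111 = 18.333
σ = √18.333 = 4.282 hours

4.28 hours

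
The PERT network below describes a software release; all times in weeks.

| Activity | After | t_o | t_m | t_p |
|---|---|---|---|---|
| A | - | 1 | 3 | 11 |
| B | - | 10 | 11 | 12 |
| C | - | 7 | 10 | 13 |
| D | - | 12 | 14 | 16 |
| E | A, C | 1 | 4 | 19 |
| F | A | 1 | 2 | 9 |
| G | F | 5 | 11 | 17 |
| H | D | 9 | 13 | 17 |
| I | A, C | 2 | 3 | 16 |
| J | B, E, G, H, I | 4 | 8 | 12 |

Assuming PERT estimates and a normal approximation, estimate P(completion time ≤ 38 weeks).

0.933

te_A = (1 + 4·3 + 11)/6 = 24/6 = 4; σ²_A = ((11−1)/6)² = 2.778
te_B = (10 + 4·11 + 12)/6 = 66/6 = 11; σ²_B = ((12−10)/6)² = 0.111
te_C = (7 + 4·10 + 13)/6 = 60/6 = 10; σ²_C = ((13−7)/6)² = 1.000
te_D = (12 + 4·14 + 16)/6 = 84/6 = 14; σ²_D = ((16−12)/6)² = 0.444
te_E = (1 + 4·4 + 19)/6 = 36/6 = 6; σ²_E = ((19−1)/6)² = 9.000
te_F = (1 + 4·2 + 9)/6 = 18/6 = 3; σ²_F = ((9−1)/6)² = 1.778
te_G = (5 + 4·11 + 17)/6 = 66/6 = 11; σ²_G = ((17−5)/6)² = 4.000
te_H = (9 + 4·13 + 17)/6 = 78/6 = 13; σ²_H = ((17−9)/6)² = 1.778
te_I = (2 + 4·3 + 16)/6 = 30/6 = 5; σ²_I = ((16−2)/6)² = 5.444
te_J = (4 + 4·8 + 12)/6 = 48/6 = 8; σ²_J = ((12−4)/6)² = 1.778

Forward pass:
ES_A = 0; EF_A = 4
ES_B = 0; EF_B = 11
ES_C = 0; EF_C = 10
ES_D = 0; EF_D = 14
ES_E = max(EF_A=4, EF_C=10) = 10; EF_E = 10+6 = 16
ES_F = 4; EF_F = 4+3 = 7
ES_G = 7; EF_G = 7+11 = 18
ES_H = 14; EF_H = 14+13 = 27
ES_I = max(EF_A=4, EF_C=10) = 10; EF_I = 10+5 = 15
ES_J = max(EF_B=11, EF_E=16, EF_G=18, EF_H=27, EF_I=15) = 27; EF_J = 27+8 = 35
Expected project duration μ = 35 weeks. Critical path: D → H → J.

Variance along critical path = 0.444 + 1.778 + 1.778 = 4.000; σ = √4.000 = 2.000 weeks.
Z = (38 − 35) / 2.000 = 1.500
P(T ≤ 38) = Φ(1.500) ≈ 0.933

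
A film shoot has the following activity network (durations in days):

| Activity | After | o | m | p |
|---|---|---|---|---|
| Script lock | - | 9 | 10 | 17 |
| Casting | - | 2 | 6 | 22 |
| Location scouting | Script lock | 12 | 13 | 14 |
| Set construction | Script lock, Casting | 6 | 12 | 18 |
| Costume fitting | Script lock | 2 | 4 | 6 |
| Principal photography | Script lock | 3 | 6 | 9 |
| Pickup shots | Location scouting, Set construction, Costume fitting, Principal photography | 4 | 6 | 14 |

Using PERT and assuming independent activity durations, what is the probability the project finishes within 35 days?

0.968

te_Script lock = (9 + 4·10 + 17)/6 = 66/6 = 11; σ²_Script lock = ((17−9)/6)² = 1.778
te_Casting = (2 + 4·6 + 22)/6 = 48/6 = 8; σ²_Casting = ((22−2)/6)² = 11.111
te_Location scouting = (12 + 4·13 + 14)/6 = 78/6 = 13; σ²_Location scouting = ((14−12)/6)² = 0.111
te_Set construction = (6 + 4·12 + 18)/6 = 72/6 = 12; σ²_Set construction = ((18−6)/6)² = 4.000
te_Costume fitting = (2 + 4·4 + 6)/6 = 24/6 = 4; σ²_Costume fitting = ((6−2)/6)² = 0.444
te_Principal photography = (3 + 4·6 + 9)/6 = 36/6 = 6; σ²_Principal photography = ((9−3)/6)² = 1.000
te_Pickup shots = (4 + 4·6 + 14)/6 = 42/6 = 7; σ²_Pickup shots = ((14−4)/6)² = 2.778

Forward pass:
ES_Script lock = 0; EF_Script lock = 11
ES_Casting = 0; EF_Casting = 8
ES_Location scouting = 11; EF_Location scouting = 11+13 = 24
ES_Set construction = max(EF_Script lock=11, EF_Casting=8) = 11; EF_Set construction = 11+12 = 23
ES_Costume fitting = 11; EF_Costume fitting = 11+4 = 15
ES_Principal photography = 11; EF_Principal photography = 11+6 = 17
ES_Pickup shots = max(EF_Location scouting=24, EF_Set construction=23, EF_Costume fitting=15, EF_Principal photography=17) = 24; EF_Pickup shots = 24+7 = 31
Expected project duration μ = 31 days. Critical path: Script lock → Location scouting → Pickup shots.

Variance along critical path = 1.778 + 0.111 + 2.778 = 4.667; σ = √4.667 = 2.160 days.
Z = (35 − 31) / 2.160 = 1.852
P(T ≤ 35) = Φ(1.852) ≈ 0.968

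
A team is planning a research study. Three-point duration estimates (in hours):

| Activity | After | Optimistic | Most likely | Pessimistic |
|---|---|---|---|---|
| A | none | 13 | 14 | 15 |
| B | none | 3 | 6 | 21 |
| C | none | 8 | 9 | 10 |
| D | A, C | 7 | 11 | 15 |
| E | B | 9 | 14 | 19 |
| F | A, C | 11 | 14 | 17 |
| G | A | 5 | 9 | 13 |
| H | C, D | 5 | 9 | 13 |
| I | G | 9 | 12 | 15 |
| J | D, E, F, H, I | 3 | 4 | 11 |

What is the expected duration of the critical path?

te_A = (13 + 4·14 + 15)/6 = 84/6 = 14
te_B = (3 + 4·6 + 21)/6 = 48/6 = 8
te_C = (8 + 4·9 + 10)/6 = 54/6 = 9
te_D = (7 + 4·11 + 15)/6 = 66/6 = 11
te_E = (9 + 4·14 + 19)/6 = 84/6 = 14
te_F = (11 + 4·14 + 17)/6 = 84/6 = 14
te_G = (5 + 4·9 + 13)/6 = 54/6 = 9
te_H = (5 + 4·9 + 13)/6 = 54/6 = 9
te_I = (9 + 4·12 + 15)/6 = 72/6 = 12
te_J = (3 + 4·4 + 11)/6 = 30/6 = 5

Forward pass:
ES_A = 0; EF_A = 14
ES_B = 0; EF_B = 8
ES_C = 0; EF_C = 9
ES_D = max(EF_A=14, EF_C=9) = 14; EF_D = 14+11 = 25
ES_E = 8; EF_E = 8+14 = 22
ES_F = max(EF_A=14, EF_C=9) = 14; EF_F = 14+14 = 28
ES_G = 14; EF_G = 14+9 = 23
ES_H = max(EF_C=9, EF_D=25) = 25; EF_H = 25+9 = 34
ES_I = 23; EF_I = 23+12 = 35
ES_J = max(EF_D=25, EF_E=22, EF_F=28, EF_H=34, EF_I=35) = 35; EF_J = 35+5 = 40
Expected project duration μ = 40 hours. Critical path: A → G → I → J.

40 hours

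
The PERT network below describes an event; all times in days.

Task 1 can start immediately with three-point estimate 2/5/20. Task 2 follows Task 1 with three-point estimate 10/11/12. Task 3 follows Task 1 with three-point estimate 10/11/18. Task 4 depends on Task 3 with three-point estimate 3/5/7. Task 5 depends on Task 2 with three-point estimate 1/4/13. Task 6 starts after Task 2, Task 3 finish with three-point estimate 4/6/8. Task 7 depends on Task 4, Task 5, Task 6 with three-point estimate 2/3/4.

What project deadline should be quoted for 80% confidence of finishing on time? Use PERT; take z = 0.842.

te_Task 1 = (2 + 4·5 + 20)/6 = 42/6 = 7; σ²_Task 1 = ((20−2)/6)² = 9.000
te_Task 2 = (10 + 4·11 + 12)/6 = 66/6 = 11; σ²_Task 2 = ((12−10)/6)² = 0.111
te_Task 3 = (10 + 4·11 + 18)/6 = 72/6 = 12; σ²_Task 3 = ((18−10)/6)² = 1.778
te_Task 4 = (3 + 4·5 + 7)/6 = 30/6 = 5; σ²_Task 4 = ((7−3)/6)² = 0.444
te_Task 5 = (1 + 4·4 + 13)/6 = 30/6 = 5; σ²_Task 5 = ((13−1)/6)² = 4.000
te_Task 6 = (4 + 4·6 + 8)/6 = 36/6 = 6; σ²_Task 6 = ((8−4)/6)² = 0.444
te_Task 7 = (2 + 4·3 + 4)/6 = 18/6 = 3; σ²_Task 7 = ((4−2)/6)² = 0.111

Forward pass:
ES_Task 1 = 0; EF_Task 1 = 7
ES_Task 2 = 7; EF_Task 2 = 7+11 = 18
ES_Task 3 = 7; EF_Task 3 = 7+12 = 19
ES_Task 4 = 19; EF_Task 4 = 19+5 = 24
ES_Task 5 = 18; EF_Task 5 = 18+5 = 23
ES_Task 6 = max(EF_Task 2=18, EF_Task 3=19) = 19; EF_Task 6 = 19+6 = 25
ES_Task 7 = max(EF_Task 4=24, EF_Task 5=23, EF_Task 6=25) = 25; EF_Task 7 = 25+3 = 28
Expected project duration μ = 28 days. Critical path: Task 1 → Task 3 → Task 6 → Task 7.

Variance along critical path = 9.000 + 1.778 + 0.444 + 0.111 = 11.333; σ = 3.367 days.
D = μ + z·σ = 28 + 0.842·3.367 = 30.8 days

30.8 days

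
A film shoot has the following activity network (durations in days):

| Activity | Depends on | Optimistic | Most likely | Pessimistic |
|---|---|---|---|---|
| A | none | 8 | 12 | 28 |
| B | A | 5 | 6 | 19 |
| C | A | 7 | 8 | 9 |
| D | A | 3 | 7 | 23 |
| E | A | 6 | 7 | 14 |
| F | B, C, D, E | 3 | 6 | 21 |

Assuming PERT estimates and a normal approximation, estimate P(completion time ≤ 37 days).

0.859

te_A = (8 + 4·12 + 28)/6 = 84/6 = 14; σ²_A = ((28−8)/6)² = 11.111
te_B = (5 + 4·6 + 19)/6 = 48/6 = 8; σ²_B = ((19−5)/6)² = 5.444
te_C = (7 + 4·8 + 9)/6 = 48/6 = 8; σ²_C = ((9−7)/6)² = 0.111
te_D = (3 + 4·7 + 23)/6 = 54/6 = 9; σ²_D = ((23−3)/6)² = 11.111
te_E = (6 + 4·7 + 14)/6 = 48/6 = 8; σ²_E = ((14−6)/6)² = 1.778
te_F = (3 + 4·6 + 21)/6 = 48/6 = 8; σ²_F = ((21−3)/6)² = 9.000

Forward pass:
ES_A = 0; EF_A = 14
ES_B = 14; EF_B = 14+8 = 22
ES_C = 14; EF_C = 14+8 = 22
ES_D = 14; EF_D = 14+9 = 23
ES_E = 14; EF_E = 14+8 = 22
ES_F = max(EF_B=22, EF_C=22, EF_D=23, EF_E=22) = 23; EF_F = 23+8 = 31
Expected project duration μ = 31 days. Critical path: A → D → F.

Variance along critical path = 11.111 + 11.111 + 9.000 = 31.222; σ = √31.222 = 5.588 days.
Z = (37 − 31) / 5.588 = 1.074
P(T ≤ 37) = Φ(1.074) ≈ 0.859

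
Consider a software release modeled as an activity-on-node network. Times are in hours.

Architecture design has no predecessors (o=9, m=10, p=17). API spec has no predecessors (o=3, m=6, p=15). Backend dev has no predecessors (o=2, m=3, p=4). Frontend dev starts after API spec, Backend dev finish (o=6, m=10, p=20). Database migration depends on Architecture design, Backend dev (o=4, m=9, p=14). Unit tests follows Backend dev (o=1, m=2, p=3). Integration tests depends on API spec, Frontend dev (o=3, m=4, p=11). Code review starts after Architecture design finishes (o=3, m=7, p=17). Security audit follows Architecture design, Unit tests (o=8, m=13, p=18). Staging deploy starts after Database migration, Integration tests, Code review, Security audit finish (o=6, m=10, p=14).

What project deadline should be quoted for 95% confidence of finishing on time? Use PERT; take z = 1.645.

te_Architecture design = (9 + 4·10 + 17)/6 = 66/6 = 11; σ²_Architecture design = ((17−9)/6)² = 1.778
te_API spec = (3 + 4·6 + 15)/6 = 42/6 = 7; σ²_API spec = ((15−3)/6)² = 4.000
te_Backend dev = (2 + 4·3 + 4)/6 = 18/6 = 3; σ²_Backend dev = ((4−2)/6)² = 0.111
te_Frontend dev = (6 + 4·10 + 20)/6 = 66/6 = 11; σ²_Frontend dev = ((20−6)/6)² = 5.444
te_Database migration = (4 + 4·9 + 14)/6 = 54/6 = 9; σ²_Database migration = ((14−4)/6)² = 2.778
te_Unit tests = (1 + 4·2 + 3)/6 = 12/6 = 2; σ²_Unit tests = ((3−1)/6)² = 0.111
te_Integration tests = (3 + 4·4 + 11)/6 = 30/6 = 5; σ²_Integration tests = ((11−3)/6)² = 1.778
te_Code review = (3 + 4·7 + 17)/6 = 48/6 = 8; σ²_Code review = ((17−3)/6)² = 5.444
te_Security audit = (8 + 4·13 + 18)/6 = 78/6 = 13; σ²_Security audit = ((18−8)/6)² = 2.778
te_Staging deploy = (6 + 4·10 + 14)/6 = 60/6 = 10; σ²_Staging deploy = ((14−6)/6)² = 1.778

Forward pass:
ES_Architecture design = 0; EF_Architecture design = 11
ES_API spec = 0; EF_API spec = 7
ES_Backend dev = 0; EF_Backend dev = 3
ES_Frontend dev = max(EF_API spec=7, EF_Backend dev=3) = 7; EF_Frontend dev = 7+11 = 18
ES_Database migration = max(EF_Architecture design=11, EF_Backend dev=3) = 11; EF_Database migration = 11+9 = 20
ES_Unit tests = 3; EF_Unit tests = 3+2 = 5
ES_Integration tests = max(EF_API spec=7, EF_Frontend dev=18) = 18; EF_Integration tests = 18+5 = 23
ES_Code review = 11; EF_Code review = 11+8 = 19
ES_Security audit = max(EF_Architecture design=11, EF_Unit tests=5) = 11; EF_Security audit = 11+13 = 24
ES_Staging deploy = max(EF_Database migration=20, EF_Integration tests=23, EF_Code review=19, EF_Security audit=24) = 24; EF_Staging deploy = 24+10 = 34
Expected project duration μ = 34 hours. Critical path: Architecture design → Security audit → Staging deploy.

Variance along critical path = 1.778 + 2.778 + 1.778 = 6.333; σ = 2.517 hours.
D = μ + z·σ = 34 + 1.645·2.517 = 38.1 hours

38.1 hours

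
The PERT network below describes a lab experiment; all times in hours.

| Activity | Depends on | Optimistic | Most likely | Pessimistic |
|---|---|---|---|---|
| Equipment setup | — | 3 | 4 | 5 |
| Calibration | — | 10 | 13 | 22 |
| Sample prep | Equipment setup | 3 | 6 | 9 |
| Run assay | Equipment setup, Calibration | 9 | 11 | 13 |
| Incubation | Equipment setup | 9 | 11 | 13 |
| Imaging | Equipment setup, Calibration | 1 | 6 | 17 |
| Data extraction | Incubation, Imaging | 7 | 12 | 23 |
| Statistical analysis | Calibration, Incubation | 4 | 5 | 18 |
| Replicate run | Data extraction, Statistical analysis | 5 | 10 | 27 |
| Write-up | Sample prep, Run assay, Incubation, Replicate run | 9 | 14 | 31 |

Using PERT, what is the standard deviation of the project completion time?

te_Equipment setup = (3 + 4·4 + 5)/6 = 24/6 = 4; σ²_Equipment setup = ((5−3)/6)² = 0.111
te_Calibration = (10 + 4·13 + 22)/6 = 84/6 = 14; σ²_Calibration = ((22−10)/6)² = 4.000
te_Sample prep = (3 + 4·6 + 9)/6 = 36/6 = 6; σ²_Sample prep = ((9−3)/6)² = 1.000
te_Run assay = (9 + 4·11 + 13)/6 = 66/6 = 11; σ²_Run assay = ((13−9)/6)² = 0.444
te_Incubation = (9 + 4·11 + 13)/6 = 66/6 = 11; σ²_Incubation = ((13−9)/6)² = 0.444
te_Imaging = (1 + 4·6 + 17)/6 = 42/6 = 7; σ²_Imaging = ((17−1)/6)² = 7.111
te_Data extraction = (7 + 4·12 + 23)/6 = 78/6 = 13; σ²_Data extraction = ((23−7)/6)² = 7.111
te_Statistical analysis = (4 + 4·5 + 18)/6 = 42/6 = 7; σ²_Statistical analysis = ((18−4)/6)² = 5.444
te_Replicate run = (5 + 4·10 + 27)/6 = 72/6 = 12; σ²_Replicate run = ((27−5)/6)² = 13.444
te_Write-up = (9 + 4·14 + 31)/6 = 96/6 = 16; σ²_Write-up = ((31−9)/6)² = 13.444

Forward pass:
ES_Equipment setup = 0; EF_Equipment setup = 4
ES_Calibration = 0; EF_Calibration = 14
ES_Sample prep = 4; EF_Sample prep = 4+6 = 10
ES_Run assay = max(EF_Equipment setup=4, EF_Calibration=14) = 14; EF_Run assay = 14+11 = 25
ES_Incubation = 4; EF_Incubation = 4+11 = 15
ES_Imaging = max(EF_Equipment setup=4, EF_Calibration=14) = 14; EF_Imaging = 14+7 = 21
ES_Data extraction = max(EF_Incubation=15, EF_Imaging=21) = 21; EF_Data extraction = 21+13 = 34
ES_Statistical analysis = max(EF_Calibration=14, EF_Incubation=15) = 15; EF_Statistical analysis = 15+7 = 22
ES_Replicate run = max(EF_Data extraction=34, EF_Statistical analysis=22) = 34; EF_Replicate run = 34+12 = 46
ES_Write-up = max(EF_Sample prep=10, EF_Run assay=25, EF_Incubation=15, EF_Replicate run=46) = 46; EF_Write-up = 46+16 = 62
Expected project duration μ = 62 hours. Critical path: Calibration → Imaging → Data extraction → Replicate run → Write-up.

Variance along critical path = 4.000 + 7.111 + 7.111 + 13.444 + 13.444 = 45.111
σ = √45.111 = 6.716 hours

6.72 hours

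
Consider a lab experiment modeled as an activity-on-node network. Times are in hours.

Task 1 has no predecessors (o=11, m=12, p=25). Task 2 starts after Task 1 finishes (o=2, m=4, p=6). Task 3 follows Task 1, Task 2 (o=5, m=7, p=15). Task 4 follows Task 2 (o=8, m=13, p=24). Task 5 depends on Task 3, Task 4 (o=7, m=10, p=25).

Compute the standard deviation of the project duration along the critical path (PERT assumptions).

te_Task 1 = (11 + 4·12 + 25)/6 = 84/6 = 14; σ²_Task 1 = ((25−11)/6)² = 5.444
te_Task 2 = (2 + 4·4 + 6)/6 = 24/6 = 4; σ²_Task 2 = ((6−2)/6)² = 0.444
te_Task 3 = (5 + 4·7 + 15)/6 = 48/6 = 8; σ²_Task 3 = ((15−5)/6)² = 2.778
te_Task 4 = (8 + 4·13 + 24)/6 = 84/6 = 14; σ²_Task 4 = ((24−8)/6)² = 7.111
te_Task 5 = (7 + 4·10 + 25)/6 = 72/6 = 12; σ²_Task 5 = ((25−7)/6)² = 9.000

Forward pass:
ES_Task 1 = 0; EF_Task 1 = 14
ES_Task 2 = 14; EF_Task 2 = 14+4 = 18
ES_Task 3 = max(EF_Task 1=14, EF_Task 2=18) = 18; EF_Task 3 = 18+8 = 26
ES_Task 4 = 18; EF_Task 4 = 18+14 = 32
ES_Task 5 = max(EF_Task 3=26, EF_Task 4=32) = 32; EF_Task 5 = 32+12 = 44
Expected project duration μ = 44 hours. Critical path: Task 1 → Task 2 → Task 4 → Task 5.

Variance along critical path = 5.444 + 0.444 + 7.111 + 9.000 = 22.000
σ = √22.000 = 4.690 hours

4.69 hours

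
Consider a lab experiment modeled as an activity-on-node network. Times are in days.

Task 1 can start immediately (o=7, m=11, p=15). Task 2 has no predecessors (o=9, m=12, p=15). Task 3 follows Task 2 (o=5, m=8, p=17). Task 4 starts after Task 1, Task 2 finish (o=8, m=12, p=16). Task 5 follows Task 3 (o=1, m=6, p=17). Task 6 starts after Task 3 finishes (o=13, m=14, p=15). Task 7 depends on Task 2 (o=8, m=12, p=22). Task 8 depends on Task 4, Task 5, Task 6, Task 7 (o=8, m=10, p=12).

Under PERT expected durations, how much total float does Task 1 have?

te_Task 1 = (7 + 4·11 + 15)/6 = 66/6 = 11
te_Task 2 = (9 + 4·12 + 15)/6 = 72/6 = 12
te_Task 3 = (5 + 4·8 + 17)/6 = 54/6 = 9
te_Task 4 = (8 + 4·12 + 16)/6 = 72/6 = 12
te_Task 5 = (1 + 4·6 + 17)/6 = 42/6 = 7
te_Task 6 = (13 + 4·14 + 15)/6 = 84/6 = 14
te_Task 7 = (8 + 4·12 + 22)/6 = 78/6 = 13
te_Task 8 = (8 + 4·10 + 12)/6 = 60/6 = 10

Forward pass:
ES_Task 1 = 0; EF_Task 1 = 11
ES_Task 2 = 0; EF_Task 2 = 12
ES_Task 3 = 12; EF_Task 3 = 12+9 = 21
ES_Task 4 = max(EF_Task 1=11, EF_Task 2=12) = 12; EF_Task 4 = 12+12 = 24
ES_Task 5 = 21; EF_Task 5 = 21+7 = 28
ES_Task 6 = 21; EF_Task 6 = 21+14 = 35
ES_Task 7 = 12; EF_Task 7 = 12+13 = 25
ES_Task 8 = max(EF_Task 4=24, EF_Task 5=28, EF_Task 6=35, EF_Task 7=25) = 35; EF_Task 8 = 35+10 = 45
Expected project duration μ = 45 days. Critical path: Task 2 → Task 3 → Task 6 → Task 8.

Backward pass:
LF_Task 8 = 45; LS_Task 8 = 45−10 = 35
LF_Task 7 = LS_Task 8 = 35; LS_Task 7 = 35−13 = 22
LF_Task 6 = LS_Task 8 = 35; LS_Task 6 = 35−14 = 21
LF_Task 5 = LS_Task 8 = 35; LS_Task 5 = 35−7 = 28
LF_Task 4 = LS_Task 8 = 35; LS_Task 4 = 35−12 = 23
LF_Task 3 = min(LS_Task 5=28, LS_Task 6=21) = 21; LS_Task 3 = 21−9 = 12
LF_Task 2 = min(LS_Task 3=12, LS_Task 4=23, LS_Task 7=22) = 12; LS_Task 2 = 12−12 = 0
LF_Task 1 = LS_Task 4 = 23; LS_Task 1 = 23−11 = 12
Slack_Task 1 = LS_Task 1 − ES_Task 1 = 12 − 0 = 12

12 days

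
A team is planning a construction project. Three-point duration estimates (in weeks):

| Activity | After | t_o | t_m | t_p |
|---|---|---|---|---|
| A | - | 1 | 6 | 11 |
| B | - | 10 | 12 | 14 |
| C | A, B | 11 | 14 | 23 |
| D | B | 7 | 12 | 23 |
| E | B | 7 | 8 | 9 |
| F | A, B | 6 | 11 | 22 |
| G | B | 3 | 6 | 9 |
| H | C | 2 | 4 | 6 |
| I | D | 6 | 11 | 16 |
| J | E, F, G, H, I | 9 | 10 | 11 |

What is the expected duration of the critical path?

te_A = (1 + 4·6 + 11)/6 = 36/6 = 6
te_B = (10 + 4·12 + 14)/6 = 72/6 = 12
te_C = (11 + 4·14 + 23)/6 = 90/6 = 15
te_D = (7 + 4·12 + 23)/6 = 78/6 = 13
te_E = (7 + 4·8 + 9)/6 = 48/6 = 8
te_F = (6 + 4·11 + 22)/6 = 72/6 = 12
te_G = (3 + 4·6 + 9)/6 = 36/6 = 6
te_H = (2 + 4·4 + 6)/6 = 24/6 = 4
te_I = (6 + 4·11 + 16)/6 = 66/6 = 11
te_J = (9 + 4·10 + 11)/6 = 60/6 = 10

Forward pass:
ES_A = 0; EF_A = 6
ES_B = 0; EF_B = 12
ES_C = max(EF_A=6, EF_B=12) = 12; EF_C = 12+15 = 27
ES_D = 12; EF_D = 12+13 = 25
ES_E = 12; EF_E = 12+8 = 20
ES_F = max(EF_A=6, EF_B=12) = 12; EF_F = 12+12 = 24
ES_G = 12; EF_G = 12+6 = 18
ES_H = 27; EF_H = 27+4 = 31
ES_I = 25; EF_I = 25+11 = 36
ES_J = max(EF_E=20, EF_F=24, EF_G=18, EF_H=31, EF_I=36) = 36; EF_J = 36+10 = 46
Expected project duration μ = 46 weeks. Critical path: B → D → I → J.

46 weeks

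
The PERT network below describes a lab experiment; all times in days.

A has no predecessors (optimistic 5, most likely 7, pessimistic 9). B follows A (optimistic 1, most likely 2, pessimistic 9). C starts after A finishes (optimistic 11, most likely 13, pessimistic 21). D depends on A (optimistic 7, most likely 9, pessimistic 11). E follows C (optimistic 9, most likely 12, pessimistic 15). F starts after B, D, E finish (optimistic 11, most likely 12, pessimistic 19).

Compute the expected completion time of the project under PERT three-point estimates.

te_A = (5 + 4·7 + 9)/6 = 42/6 = 7
te_B = (1 + 4·2 + 9)/6 = 18/6 = 3
te_C = (11 + 4·13 + 21)/6 = 84/6 = 14
te_D = (7 + 4·9 + 11)/6 = 54/6 = 9
te_E = (9 + 4·12 + 15)/6 = 72/6 = 12
te_F = (11 + 4·12 + 19)/6 = 78/6 = 13

Forward pass:
ES_A = 0; EF_A = 7
ES_B = 7; EF_B = 7+3 = 10
ES_C = 7; EF_C = 7+14 = 21
ES_D = 7; EF_D = 7+9 = 16
ES_E = 21; EF_E = 21+12 = 33
ES_F = max(EF_B=10, EF_D=16, EF_E=33) = 33; EF_F = 33+13 = 46
Expected project duration μ = 46 days. Critical path: A → C → E → F.

46 days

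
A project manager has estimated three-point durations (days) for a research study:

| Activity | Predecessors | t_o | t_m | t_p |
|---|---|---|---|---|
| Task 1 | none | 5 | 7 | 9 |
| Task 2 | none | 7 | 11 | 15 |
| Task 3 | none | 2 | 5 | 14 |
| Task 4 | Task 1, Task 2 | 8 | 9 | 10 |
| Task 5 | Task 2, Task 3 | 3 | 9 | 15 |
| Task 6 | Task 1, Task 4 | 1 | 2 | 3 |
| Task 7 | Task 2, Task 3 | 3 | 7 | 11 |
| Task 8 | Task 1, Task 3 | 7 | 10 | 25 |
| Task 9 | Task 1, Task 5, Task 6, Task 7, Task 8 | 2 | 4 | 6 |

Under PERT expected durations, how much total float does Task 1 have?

3 days

te_Task 1 = (5 + 4·7 + 9)/6 = 42/6 = 7
te_Task 2 = (7 + 4·11 + 15)/6 = 66/6 = 11
te_Task 3 = (2 + 4·5 + 14)/6 = 36/6 = 6
te_Task 4 = (8 + 4·9 + 10)/6 = 54/6 = 9
te_Task 5 = (3 + 4·9 + 15)/6 = 54/6 = 9
te_Task 6 = (1 + 4·2 + 3)/6 = 12/6 = 2
te_Task 7 = (3 + 4·7 + 11)/6 = 42/6 = 7
te_Task 8 = (7 + 4·10 + 25)/6 = 72/6 = 12
te_Task 9 = (2 + 4·4 + 6)/6 = 24/6 = 4

Forward pass:
ES_Task 1 = 0; EF_Task 1 = 7
ES_Task 2 = 0; EF_Task 2 = 11
ES_Task 3 = 0; EF_Task 3 = 6
ES_Task 4 = max(EF_Task 1=7, EF_Task 2=11) = 11; EF_Task 4 = 11+9 = 20
ES_Task 5 = max(EF_Task 2=11, EF_Task 3=6) = 11; EF_Task 5 = 11+9 = 20
ES_Task 6 = max(EF_Task 1=7, EF_Task 4=20) = 20; EF_Task 6 = 20+2 = 22
ES_Task 7 = max(EF_Task 2=11, EF_Task 3=6) = 11; EF_Task 7 = 11+7 = 18
ES_Task 8 = max(EF_Task 1=7, EF_Task 3=6) = 7; EF_Task 8 = 7+12 = 19
ES_Task 9 = max(EF_Task 1=7, EF_Task 5=20, EF_Task 6=22, EF_Task 7=18, EF_Task 8=19) = 22; EF_Task 9 = 22+4 = 26
Expected project duration μ = 26 days. Critical path: Task 2 → Task 4 → Task 6 → Task 9.

Backward pass:
LF_Task 9 = 26; LS_Task 9 = 26−4 = 22
LF_Task 8 = LS_Task 9 = 22; LS_Task 8 = 22−12 = 10
LF_Task 7 = LS_Task 9 = 22; LS_Task 7 = 22−7 = 15
LF_Task 6 = LS_Task 9 = 22; LS_Task 6 = 22−2 = 20
LF_Task 5 = LS_Task 9 = 22; LS_Task 5 = 22−9 = 13
LF_Task 4 = LS_Task 6 = 20; LS_Task 4 = 20−9 = 11
LF_Task 3 = min(LS_Task 5=13, LS_Task 7=15, LS_Task 8=10) = 10; LS_Task 3 = 10−6 = 4
LF_Task 2 = min(LS_Task 4=11, LS_Task 5=13, LS_Task 7=15) = 11; LS_Task 2 = 11−11 = 0
LF_Task 1 = min(LS_Task 4=11, LS_Task 6=20, LS_Task 8=10, LS_Task 9=22) = 10; LS_Task 1 = 10−7 = 3
Slack_Task 1 = LS_Task 1 − ES_Task 1 = 3 − 0 = 3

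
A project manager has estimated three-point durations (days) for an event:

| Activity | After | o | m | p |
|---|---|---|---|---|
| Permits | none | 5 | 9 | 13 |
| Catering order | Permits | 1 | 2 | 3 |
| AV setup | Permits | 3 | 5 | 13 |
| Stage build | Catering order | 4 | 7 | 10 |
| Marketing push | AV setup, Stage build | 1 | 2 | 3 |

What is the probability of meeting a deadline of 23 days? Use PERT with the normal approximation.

te_Permits = (5 + 4·9 + 13)/6 = 54/6 = 9; σ²_Permits = ((13−5)/6)² = 1.778
te_Catering order = (1 + 4·2 + 3)/6 = 12/6 = 2; σ²_Catering order = ((3−1)/6)² = 0.111
te_AV setup = (3 + 4·5 + 13)/6 = 36/6 = 6; σ²_AV setup = ((13−3)/6)² = 2.778
te_Stage build = (4 + 4·7 + 10)/6 = 42/6 = 7; σ²_Stage build = ((10−4)/6)² = 1.000
te_Marketing push = (1 + 4·2 + 3)/6 = 12/6 = 2; σ²_Marketing push = ((3−1)/6)² = 0.111

Forward pass:
ES_Permits = 0; EF_Permits = 9
ES_Catering order = 9; EF_Catering order = 9+2 = 11
ES_AV setup = 9; EF_AV setup = 9+6 = 15
ES_Stage build = 11; EF_Stage build = 11+7 = 18
ES_Marketing push = max(EF_AV setup=15, EF_Stage build=18) = 18; EF_Marketing push = 18+2 = 20
Expected project duration μ = 20 days. Critical path: Permits → Catering order → Stage build → Marketing push.

Variance along critical path = 1.778 + 0.111 + 1.000 + 0.111 = 3.000; σ = √3.000 = 1.732 days.
Z = (23 − 20) / 1.732 = 1.732
P(T ≤ 23) = Φ(1.732) ≈ 0.958

0.958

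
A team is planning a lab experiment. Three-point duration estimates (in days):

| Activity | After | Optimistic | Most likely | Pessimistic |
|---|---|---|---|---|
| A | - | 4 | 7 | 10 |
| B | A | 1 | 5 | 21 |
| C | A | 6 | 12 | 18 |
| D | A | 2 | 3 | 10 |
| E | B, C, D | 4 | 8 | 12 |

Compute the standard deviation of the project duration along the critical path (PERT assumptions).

te_A = (4 + 4·7 + 10)/6 = 42/6 = 7; σ²_A = ((10−4)/6)² = 1.000
te_B = (1 + 4·5 + 21)/6 = 42/6 = 7; σ²_B = ((21−1)/6)² = 11.111
te_C = (6 + 4·12 + 18)/6 = 72/6 = 12; σ²_C = ((18−6)/6)² = 4.000
te_D = (2 + 4·3 + 10)/6 = 24/6 = 4; σ²_D = ((10−2)/6)² = 1.778
te_E = (4 + 4·8 + 12)/6 = 48/6 = 8; σ²_E = ((12−4)/6)² = 1.778

Forward pass:
ES_A = 0; EF_A = 7
ES_B = 7; EF_B = 7+7 = 14
ES_C = 7; EF_C = 7+12 = 19
ES_D = 7; EF_D = 7+4 = 11
ES_E = max(EF_B=14, EF_C=19, EF_D=11) = 19; EF_E = 19+8 = 27
Expected project duration μ = 27 days. Critical path: A → C → E.

Variance along critical path = 1.000 + 4.000 + 1.778 = 6.778
σ = √6.778 = 2.603 days

2.60 days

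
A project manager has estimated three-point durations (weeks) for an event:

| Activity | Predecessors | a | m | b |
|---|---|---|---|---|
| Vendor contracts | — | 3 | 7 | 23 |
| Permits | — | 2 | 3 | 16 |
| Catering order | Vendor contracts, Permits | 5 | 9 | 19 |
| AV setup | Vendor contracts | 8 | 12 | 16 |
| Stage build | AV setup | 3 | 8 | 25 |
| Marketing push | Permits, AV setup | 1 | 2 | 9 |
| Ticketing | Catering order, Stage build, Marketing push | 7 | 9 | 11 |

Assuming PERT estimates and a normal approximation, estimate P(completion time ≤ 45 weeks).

0.833

te_Vendor contracts = (3 + 4·7 + 23)/6 = 54/6 = 9; σ²_Vendor contracts = ((23−3)/6)² = 11.111
te_Permits = (2 + 4·3 + 16)/6 = 30/6 = 5; σ²_Permits = ((16−2)/6)² = 5.444
te_Catering order = (5 + 4·9 + 19)/6 = 60/6 = 10; σ²_Catering order = ((19−5)/6)² = 5.444
te_AV setup = (8 + 4·12 + 16)/6 = 72/6 = 12; σ²_AV setup = ((16−8)/6)² = 1.778
te_Stage build = (3 + 4·8 + 25)/6 = 60/6 = 10; σ²_Stage build = ((25−3)/6)² = 13.444
te_Marketing push = (1 + 4·2 + 9)/6 = 18/6 = 3; σ²_Marketing push = ((9−1)/6)² = 1.778
te_Ticketing = (7 + 4·9 + 11)/6 = 54/6 = 9; σ²_Ticketing = ((11−7)/6)² = 0.444

Forward pass:
ES_Vendor contracts = 0; EF_Vendor contracts = 9
ES_Permits = 0; EF_Permits = 5
ES_Catering order = max(EF_Vendor contracts=9, EF_Permits=5) = 9; EF_Catering order = 9+10 = 19
ES_AV setup = 9; EF_AV setup = 9+12 = 21
ES_Stage build = 21; EF_Stage build = 21+10 = 31
ES_Marketing push = max(EF_Permits=5, EF_AV setup=21) = 21; EF_Marketing push = 21+3 = 24
ES_Ticketing = max(EF_Catering order=19, EF_Stage build=31, EF_Marketing push=24) = 31; EF_Ticketing = 31+9 = 40
Expected project duration μ = 40 weeks. Critical path: Vendor contracts → AV setup → Stage build → Ticketing.

Variance along critical path = 11.111 + 1.778 + 13.444 + 0.444 = 26.778; σ = √26.778 = 5.175 weeks.
Z = (45 − 40) / 5.175 = 0.966
P(T ≤ 45) = Φ(0.966) ≈ 0.833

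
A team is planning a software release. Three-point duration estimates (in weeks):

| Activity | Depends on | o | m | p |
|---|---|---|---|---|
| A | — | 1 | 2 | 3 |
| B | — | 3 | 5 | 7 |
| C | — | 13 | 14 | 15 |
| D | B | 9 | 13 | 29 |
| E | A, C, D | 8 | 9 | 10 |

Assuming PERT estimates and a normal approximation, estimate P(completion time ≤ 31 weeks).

0.721

te_A = (1 + 4·2 + 3)/6 = 12/6 = 2; σ²_A = ((3−1)/6)² = 0.111
te_B = (3 + 4·5 + 7)/6 = 30/6 = 5; σ²_B = ((7−3)/6)² = 0.444
te_C = (13 + 4·14 + 15)/6 = 84/6 = 14; σ²_C = ((15−13)/6)² = 0.111
te_D = (9 + 4·13 + 29)/6 = 90/6 = 15; σ²_D = ((29−9)/6)² = 11.111
te_E = (8 + 4·9 + 10)/6 = 54/6 = 9; σ²_E = ((10−8)/6)² = 0.111

Forward pass:
ES_A = 0; EF_A = 2
ES_B = 0; EF_B = 5
ES_C = 0; EF_C = 14
ES_D = 5; EF_D = 5+15 = 20
ES_E = max(EF_A=2, EF_C=14, EF_D=20) = 20; EF_E = 20+9 = 29
Expected project duration μ = 29 weeks. Critical path: B → D → E.

Variance along critical path = 0.444 + 11.111 + 0.111 = 11.667; σ = √11.667 = 3.416 weeks.
Z = (31 − 29) / 3.416 = 0.586
P(T ≤ 31) = Φ(0.586) ≈ 0.721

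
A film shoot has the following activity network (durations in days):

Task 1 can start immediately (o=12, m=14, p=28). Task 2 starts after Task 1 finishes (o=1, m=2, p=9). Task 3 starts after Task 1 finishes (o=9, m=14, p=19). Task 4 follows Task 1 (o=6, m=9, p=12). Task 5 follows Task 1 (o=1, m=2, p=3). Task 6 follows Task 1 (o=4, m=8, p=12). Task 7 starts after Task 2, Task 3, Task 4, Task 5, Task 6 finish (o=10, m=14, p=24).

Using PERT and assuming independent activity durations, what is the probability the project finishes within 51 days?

0.937

te_Task 1 = (12 + 4·14 + 28)/6 = 96/6 = 16; σ²_Task 1 = ((28−12)/6)² = 7.111
te_Task 2 = (1 + 4·2 + 9)/6 = 18/6 = 3; σ²_Task 2 = ((9−1)/6)² = 1.778
te_Task 3 = (9 + 4·14 + 19)/6 = 84/6 = 14; σ²_Task 3 = ((19−9)/6)² = 2.778
te_Task 4 = (6 + 4·9 + 12)/6 = 54/6 = 9; σ²_Task 4 = ((12−6)/6)² = 1.000
te_Task 5 = (1 + 4·2 + 3)/6 = 12/6 = 2; σ²_Task 5 = ((3−1)/6)² = 0.111
te_Task 6 = (4 + 4·8 + 12)/6 = 48/6 = 8; σ²_Task 6 = ((12−4)/6)² = 1.778
te_Task 7 = (10 + 4·14 + 24)/6 = 90/6 = 15; σ²_Task 7 = ((24−10)/6)² = 5.444

Forward pass:
ES_Task 1 = 0; EF_Task 1 = 16
ES_Task 2 = 16; EF_Task 2 = 16+3 = 19
ES_Task 3 = 16; EF_Task 3 = 16+14 = 30
ES_Task 4 = 16; EF_Task 4 = 16+9 = 25
ES_Task 5 = 16; EF_Task 5 = 16+2 = 18
ES_Task 6 = 16; EF_Task 6 = 16+8 = 24
ES_Task 7 = max(EF_Task 2=19, EF_Task 3=30, EF_Task 4=25, EF_Task 5=18, EF_Task 6=24) = 30; EF_Task 7 = 30+15 = 45
Expected project duration μ = 45 days. Critical path: Task 1 → Task 3 → Task 7.

Variance along critical path = 7.111 + 2.778 + 5.444 = 15.333; σ = √15.333 = 3.916 days.
Z = (51 − 45) / 3.916 = 1.532
P(T ≤ 51) = Φ(1.532) ≈ 0.937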